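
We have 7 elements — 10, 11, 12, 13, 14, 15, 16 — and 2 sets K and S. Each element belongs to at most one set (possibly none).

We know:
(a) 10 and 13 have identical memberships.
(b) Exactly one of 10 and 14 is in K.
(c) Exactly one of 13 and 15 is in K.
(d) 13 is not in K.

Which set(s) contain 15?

From (d): 13 ∉ K.
(a): 10 matches 13: 10 ∉ K.
(b) (exactly one): 14 ∈ K.
(c) (exactly one): 15 ∈ K.

15: K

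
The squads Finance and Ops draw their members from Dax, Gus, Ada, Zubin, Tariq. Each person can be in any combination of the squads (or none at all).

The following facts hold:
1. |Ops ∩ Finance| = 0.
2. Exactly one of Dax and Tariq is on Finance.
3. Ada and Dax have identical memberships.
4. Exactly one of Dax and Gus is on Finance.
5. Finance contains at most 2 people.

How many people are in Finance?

2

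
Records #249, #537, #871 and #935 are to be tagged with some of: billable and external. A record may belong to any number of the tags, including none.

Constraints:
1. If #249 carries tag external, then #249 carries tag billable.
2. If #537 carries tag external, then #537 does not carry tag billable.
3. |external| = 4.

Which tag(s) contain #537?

(3): only 4 candidates remain for external, so all are in.
(1): #249 ∈ billable.
(2): #537 ∉ billable.

#537: external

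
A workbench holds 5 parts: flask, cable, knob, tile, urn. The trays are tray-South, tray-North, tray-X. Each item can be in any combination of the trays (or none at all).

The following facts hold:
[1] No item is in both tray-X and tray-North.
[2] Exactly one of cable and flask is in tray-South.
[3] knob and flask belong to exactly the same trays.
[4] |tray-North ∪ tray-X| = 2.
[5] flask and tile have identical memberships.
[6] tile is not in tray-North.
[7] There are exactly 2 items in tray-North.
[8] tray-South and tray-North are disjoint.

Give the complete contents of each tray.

tray-South = {flask, knob, tile}; tray-North = {cable, urn}; tray-X = {}

From (6): tile ∉ tray-North.
(5): flask matches tile: flask ∉ tray-North.
(3): knob matches flask: knob ∉ tray-North.
(7): only 2 candidates remain for tray-North, so all are in.
(8) (disjoint): cable ∉ tray-South.
(8) (disjoint): urn ∉ tray-South.
(1) (disjoint): cable ∉ tray-X.
(1) (disjoint): urn ∉ tray-X.
(2) (exactly one): flask ∈ tray-South.
(3): knob matches flask: knob ∈ tray-South.
(5): tile matches flask: tile ∈ tray-South.
Suppose flask ∈ tray-X: no assignment then satisfies all the clues, so flask ∉ tray-X.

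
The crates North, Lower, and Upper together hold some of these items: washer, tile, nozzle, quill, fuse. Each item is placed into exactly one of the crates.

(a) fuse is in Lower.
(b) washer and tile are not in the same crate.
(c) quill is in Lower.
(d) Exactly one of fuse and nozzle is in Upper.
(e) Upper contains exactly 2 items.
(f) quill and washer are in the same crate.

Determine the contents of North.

North = {}

From (a): fuse ∈ Lower.
From (c): quill ∈ Lower.
(d) (exactly one): nozzle ∈ Upper.
(f): washer matches quill: washer ∉ North.
(f): washer matches quill: washer ∈ Lower.
(b): tile ∉ Lower.
(e): only 2 candidates remain for Upper, so all are in.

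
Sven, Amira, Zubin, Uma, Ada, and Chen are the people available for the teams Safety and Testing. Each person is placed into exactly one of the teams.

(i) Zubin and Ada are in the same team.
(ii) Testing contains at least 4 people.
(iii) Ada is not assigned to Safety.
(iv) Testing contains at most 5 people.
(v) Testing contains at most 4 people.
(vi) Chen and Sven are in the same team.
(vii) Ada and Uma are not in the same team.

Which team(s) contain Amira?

From (iii): Ada ∉ Safety.
(i): Zubin matches Ada: Zubin ∉ Safety.
Only one team left: Zubin ∈ Testing.
Only one team left: Ada ∈ Testing.
(vii): Uma ∉ Testing.
Only one team left: Uma ∈ Safety.
Suppose Amira ∉ Safety: no assignment then satisfies all the clues, so Amira ∈ Safety.

Amira: Safety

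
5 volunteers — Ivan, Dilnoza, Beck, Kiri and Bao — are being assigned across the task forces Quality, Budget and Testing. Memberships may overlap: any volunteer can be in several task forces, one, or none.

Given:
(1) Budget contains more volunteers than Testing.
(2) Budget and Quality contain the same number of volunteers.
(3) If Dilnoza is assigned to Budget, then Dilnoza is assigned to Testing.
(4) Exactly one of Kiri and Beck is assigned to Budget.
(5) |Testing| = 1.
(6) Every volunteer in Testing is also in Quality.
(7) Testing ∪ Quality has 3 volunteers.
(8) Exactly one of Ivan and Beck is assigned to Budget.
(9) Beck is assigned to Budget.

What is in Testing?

Testing = {Dilnoza}

From (9): Beck ∈ Budget.
(4) (exactly one): Kiri ∉ Budget.
(8) (exactly one): Ivan ∉ Budget.
Suppose Ivan ∈ Testing: no assignment then satisfies all the clues, so Ivan ∉ Testing.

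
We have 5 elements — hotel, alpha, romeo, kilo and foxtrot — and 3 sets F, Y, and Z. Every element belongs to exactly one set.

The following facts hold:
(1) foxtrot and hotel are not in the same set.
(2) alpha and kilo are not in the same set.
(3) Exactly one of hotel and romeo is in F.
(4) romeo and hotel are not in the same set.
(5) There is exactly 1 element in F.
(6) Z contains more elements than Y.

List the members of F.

F = {hotel}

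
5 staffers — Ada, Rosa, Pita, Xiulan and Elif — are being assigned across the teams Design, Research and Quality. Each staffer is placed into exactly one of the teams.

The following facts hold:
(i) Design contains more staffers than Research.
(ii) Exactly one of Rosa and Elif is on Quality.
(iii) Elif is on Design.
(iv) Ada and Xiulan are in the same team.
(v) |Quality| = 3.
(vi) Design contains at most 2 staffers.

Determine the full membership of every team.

Design = {Elif, Pita}; Research = {}; Quality = {Ada, Rosa, Xiulan}

From (iii): Elif ∈ Design.
(ii) (exactly one): Rosa ∈ Quality.
Suppose Ada ∈ Design: no assignment then satisfies all the clues, so Ada ∉ Design.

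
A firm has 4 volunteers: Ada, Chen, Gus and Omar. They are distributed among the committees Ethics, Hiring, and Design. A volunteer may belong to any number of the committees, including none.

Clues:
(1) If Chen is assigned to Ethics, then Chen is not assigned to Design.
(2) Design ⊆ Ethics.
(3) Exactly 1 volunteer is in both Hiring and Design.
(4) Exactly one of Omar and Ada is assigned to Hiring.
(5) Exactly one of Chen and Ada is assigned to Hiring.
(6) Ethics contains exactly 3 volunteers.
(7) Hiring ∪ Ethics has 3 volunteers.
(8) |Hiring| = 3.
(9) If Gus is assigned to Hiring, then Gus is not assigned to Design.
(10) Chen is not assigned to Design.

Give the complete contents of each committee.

Ethics = {Chen, Gus, Omar}; Hiring = {Chen, Gus, Omar}; Design = {Omar}

From (10): Chen ∉ Design.
Suppose Ada ∈ Ethics: no assignment then satisfies all the clues, so Ada ∉ Ethics.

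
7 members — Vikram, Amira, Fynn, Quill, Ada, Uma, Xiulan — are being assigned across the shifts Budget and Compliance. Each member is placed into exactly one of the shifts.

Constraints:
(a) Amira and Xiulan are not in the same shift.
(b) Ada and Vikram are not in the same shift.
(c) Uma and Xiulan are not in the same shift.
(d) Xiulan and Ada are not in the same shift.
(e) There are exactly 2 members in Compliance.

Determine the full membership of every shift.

Budget = {Ada, Amira, Fynn, Quill, Uma}; Compliance = {Vikram, Xiulan}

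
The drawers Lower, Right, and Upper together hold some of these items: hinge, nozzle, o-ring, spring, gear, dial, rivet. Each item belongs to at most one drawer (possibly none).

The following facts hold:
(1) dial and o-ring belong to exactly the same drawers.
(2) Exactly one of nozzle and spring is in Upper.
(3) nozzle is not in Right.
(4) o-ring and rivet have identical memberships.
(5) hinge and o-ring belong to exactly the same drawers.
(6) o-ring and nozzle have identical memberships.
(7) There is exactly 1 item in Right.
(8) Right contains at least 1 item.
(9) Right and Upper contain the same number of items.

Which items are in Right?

Right = {gear}

From (3): nozzle ∉ Right.
(6): o-ring matches nozzle: o-ring ∉ Right.
(1): dial matches o-ring: dial ∉ Right.
(4): rivet matches o-ring: rivet ∉ Right.
(5): hinge matches o-ring: hinge ∉ Right.
Suppose spring ∈ Right: no assignment then satisfies all the clues, so spring ∉ Right.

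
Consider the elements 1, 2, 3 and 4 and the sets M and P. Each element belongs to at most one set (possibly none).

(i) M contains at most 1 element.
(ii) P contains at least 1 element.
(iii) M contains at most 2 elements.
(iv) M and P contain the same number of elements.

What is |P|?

1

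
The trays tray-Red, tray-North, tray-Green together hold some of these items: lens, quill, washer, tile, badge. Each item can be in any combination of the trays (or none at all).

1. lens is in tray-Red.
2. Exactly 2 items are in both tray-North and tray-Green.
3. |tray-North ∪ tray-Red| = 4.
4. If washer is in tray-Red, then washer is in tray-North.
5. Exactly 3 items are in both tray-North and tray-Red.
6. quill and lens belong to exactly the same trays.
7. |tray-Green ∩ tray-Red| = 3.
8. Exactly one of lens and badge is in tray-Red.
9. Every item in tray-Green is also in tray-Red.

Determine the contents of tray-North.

tray-North = {lens, quill, washer}

From (1): lens ∈ tray-Red.
(6): quill matches lens: quill ∈ tray-Red.
(8) (exactly one): badge ∉ tray-Red.
(9) contrapositive: badge ∉ tray-Green.
Suppose lens ∉ tray-North: no assignment then satisfies all the clues, so lens ∈ tray-North.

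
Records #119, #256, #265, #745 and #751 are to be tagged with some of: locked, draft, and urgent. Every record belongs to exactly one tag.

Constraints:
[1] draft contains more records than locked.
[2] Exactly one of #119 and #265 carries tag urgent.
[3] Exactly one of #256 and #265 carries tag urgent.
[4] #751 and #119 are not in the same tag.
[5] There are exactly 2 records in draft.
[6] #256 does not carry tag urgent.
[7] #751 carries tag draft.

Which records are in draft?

draft = {#256, #751}

From (6): #256 ∉ urgent.
From (7): #751 ∈ draft.
(3) (exactly one): #265 ∈ urgent.
(4): #119 ∉ draft.
(2) (exactly one): #119 ∉ urgent.
Only one tag left: #119 ∈ locked.
Suppose #256 ∉ draft: no assignment then satisfies all the clues, so #256 ∈ draft.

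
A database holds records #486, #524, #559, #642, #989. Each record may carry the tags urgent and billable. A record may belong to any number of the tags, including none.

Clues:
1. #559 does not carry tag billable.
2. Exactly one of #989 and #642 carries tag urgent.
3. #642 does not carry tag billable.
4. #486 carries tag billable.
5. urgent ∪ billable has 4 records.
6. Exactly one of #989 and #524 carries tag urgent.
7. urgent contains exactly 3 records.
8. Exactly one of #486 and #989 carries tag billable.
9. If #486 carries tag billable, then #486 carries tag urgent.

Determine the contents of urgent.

urgent = {#486, #559, #989}

From (1): #559 ∉ billable.
From (3): #642 ∉ billable.
From (4): #486 ∈ billable.
(8) (exactly one): #989 ∉ billable.
(9): #486 ∈ urgent.
Suppose #524 ∈ urgent: no assignment then satisfies all the clues, so #524 ∉ urgent.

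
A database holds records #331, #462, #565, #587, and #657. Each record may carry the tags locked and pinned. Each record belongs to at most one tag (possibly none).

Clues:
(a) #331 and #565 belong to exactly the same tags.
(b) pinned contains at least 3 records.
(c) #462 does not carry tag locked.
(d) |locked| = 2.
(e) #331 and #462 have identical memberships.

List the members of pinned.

From (c): #462 ∉ locked.
(e): #331 matches #462: #331 ∉ locked.
(a): #565 matches #331: #565 ∉ locked.
(d): only 2 candidates remain for locked, so all are in.
(b): only 3 candidates remain for pinned, so all are in.

pinned = {#331, #462, #565}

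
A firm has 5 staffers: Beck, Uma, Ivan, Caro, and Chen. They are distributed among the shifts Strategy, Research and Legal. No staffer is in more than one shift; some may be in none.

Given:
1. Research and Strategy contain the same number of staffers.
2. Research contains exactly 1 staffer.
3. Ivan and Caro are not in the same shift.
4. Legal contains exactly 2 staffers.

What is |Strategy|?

1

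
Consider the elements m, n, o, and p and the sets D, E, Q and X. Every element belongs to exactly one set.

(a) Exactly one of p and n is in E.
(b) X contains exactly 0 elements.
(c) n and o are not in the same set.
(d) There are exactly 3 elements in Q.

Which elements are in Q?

Q = {m, o, p}

(b): X already has 0, so the rest are out.
Suppose m ∉ Q: no assignment then satisfies all the clues, so m ∈ Q.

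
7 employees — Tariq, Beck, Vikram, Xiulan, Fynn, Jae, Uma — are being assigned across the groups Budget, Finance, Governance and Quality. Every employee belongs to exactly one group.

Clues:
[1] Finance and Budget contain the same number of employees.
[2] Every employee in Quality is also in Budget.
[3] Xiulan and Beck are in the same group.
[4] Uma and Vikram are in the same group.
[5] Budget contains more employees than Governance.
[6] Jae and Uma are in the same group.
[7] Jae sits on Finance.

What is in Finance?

Finance = {Jae, Uma, Vikram}

From (7): Jae ∈ Finance.
(6): Uma matches Jae: Uma ∉ Budget.
(6): Uma matches Jae: Uma ∈ Finance.
(4): Vikram matches Uma: Vikram ∉ Budget.
(4): Vikram matches Uma: Vikram ∈ Finance.
Suppose Tariq ∈ Finance: no assignment then satisfies all the clues, so Tariq ∉ Finance.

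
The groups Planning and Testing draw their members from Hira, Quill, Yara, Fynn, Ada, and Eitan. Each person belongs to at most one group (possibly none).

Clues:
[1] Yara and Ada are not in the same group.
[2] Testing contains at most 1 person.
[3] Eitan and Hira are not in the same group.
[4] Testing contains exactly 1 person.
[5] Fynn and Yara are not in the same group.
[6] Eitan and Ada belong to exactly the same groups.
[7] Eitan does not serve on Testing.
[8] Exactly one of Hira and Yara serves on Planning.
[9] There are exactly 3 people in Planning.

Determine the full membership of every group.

From (7): Eitan ∉ Testing.
(6): Ada matches Eitan: Ada ∉ Testing.
Suppose Hira ∉ Planning: no assignment then satisfies all the clues, so Hira ∈ Planning.

Planning = {Fynn, Hira, Quill}; Testing = {Yara}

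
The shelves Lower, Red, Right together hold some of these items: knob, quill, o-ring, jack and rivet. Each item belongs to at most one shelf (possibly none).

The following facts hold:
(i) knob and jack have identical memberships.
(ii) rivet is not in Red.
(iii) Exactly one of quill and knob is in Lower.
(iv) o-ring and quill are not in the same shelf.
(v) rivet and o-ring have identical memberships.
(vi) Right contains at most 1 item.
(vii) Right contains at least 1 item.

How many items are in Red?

0

From (ii): rivet ∉ Red.
(v): o-ring matches rivet: o-ring ∉ Red.
Suppose knob ∉ Lower: no assignment then satisfies all the clues, so knob ∈ Lower.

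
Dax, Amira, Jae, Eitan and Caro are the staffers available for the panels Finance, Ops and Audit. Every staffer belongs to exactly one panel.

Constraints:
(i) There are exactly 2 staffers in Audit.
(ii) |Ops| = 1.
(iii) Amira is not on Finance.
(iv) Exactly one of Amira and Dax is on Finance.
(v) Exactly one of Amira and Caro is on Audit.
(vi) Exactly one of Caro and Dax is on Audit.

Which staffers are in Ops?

From (iii): Amira ∉ Finance.
(iv) (exactly one): Dax ∈ Finance.
(vi) (exactly one): Caro ∈ Audit.
(v) (exactly one): Amira ∉ Audit.
Only one panel left: Amira ∈ Ops.
(ii): Ops already has 1, so the rest are out.

Ops = {Amira}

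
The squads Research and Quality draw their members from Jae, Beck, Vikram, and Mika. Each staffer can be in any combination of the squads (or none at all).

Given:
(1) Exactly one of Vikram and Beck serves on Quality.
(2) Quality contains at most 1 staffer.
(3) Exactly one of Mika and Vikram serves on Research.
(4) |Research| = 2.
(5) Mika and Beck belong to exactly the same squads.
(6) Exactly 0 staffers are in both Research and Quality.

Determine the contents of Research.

Research = {Beck, Mika}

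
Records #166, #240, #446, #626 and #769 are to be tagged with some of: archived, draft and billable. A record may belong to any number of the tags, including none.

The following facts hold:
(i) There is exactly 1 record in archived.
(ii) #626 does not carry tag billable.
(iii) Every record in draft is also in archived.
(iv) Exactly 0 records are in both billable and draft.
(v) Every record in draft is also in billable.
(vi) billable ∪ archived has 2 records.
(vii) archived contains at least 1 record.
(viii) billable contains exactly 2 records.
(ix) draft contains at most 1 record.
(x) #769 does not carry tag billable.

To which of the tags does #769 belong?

#769: none

From (ii): #626 ∉ billable.
From (x): #769 ∉ billable.
(v) contrapositive: #626 ∉ draft.
(v) contrapositive: #769 ∉ draft.
Suppose #769 ∈ archived: no assignment then satisfies all the clues, so #769 ∉ archived.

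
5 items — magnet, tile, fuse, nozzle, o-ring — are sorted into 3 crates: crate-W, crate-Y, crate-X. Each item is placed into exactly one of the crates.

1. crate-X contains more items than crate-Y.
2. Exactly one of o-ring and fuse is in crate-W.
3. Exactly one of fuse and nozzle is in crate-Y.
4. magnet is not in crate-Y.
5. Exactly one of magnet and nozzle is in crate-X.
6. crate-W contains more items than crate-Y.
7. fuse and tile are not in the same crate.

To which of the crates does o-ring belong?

From (4): magnet ∉ crate-Y.
Suppose o-ring ∉ crate-W: no assignment then satisfies all the clues, so o-ring ∈ crate-W.

o-ring: crate-W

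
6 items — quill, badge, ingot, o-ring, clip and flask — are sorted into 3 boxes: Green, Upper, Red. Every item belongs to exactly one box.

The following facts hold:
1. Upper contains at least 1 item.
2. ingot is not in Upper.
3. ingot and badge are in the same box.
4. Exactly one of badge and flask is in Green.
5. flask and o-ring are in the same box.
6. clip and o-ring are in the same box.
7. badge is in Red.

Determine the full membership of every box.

From (2): ingot ∉ Upper.
From (7): badge ∈ Red.
(3): ingot matches badge: ingot ∉ Green.
(3): ingot matches badge: ingot ∈ Red.
(4) (exactly one): flask ∈ Green.
(5): o-ring matches flask: o-ring ∈ Green.
(6): clip matches o-ring: clip ∈ Green.
(1): only 1 candidates remain for Upper, so all are in.

Green = {clip, flask, o-ring}; Upper = {quill}; Red = {badge, ingot}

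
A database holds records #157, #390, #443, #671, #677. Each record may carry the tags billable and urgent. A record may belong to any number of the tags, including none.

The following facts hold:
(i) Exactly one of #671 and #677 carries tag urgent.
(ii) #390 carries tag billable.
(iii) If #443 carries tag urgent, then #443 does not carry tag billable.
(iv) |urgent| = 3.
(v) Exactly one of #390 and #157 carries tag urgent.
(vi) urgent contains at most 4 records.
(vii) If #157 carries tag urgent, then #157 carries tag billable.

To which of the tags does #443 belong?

From (ii): #390 ∈ billable.
Suppose #443 ∈ billable: no assignment then satisfies all the clues, so #443 ∉ billable.

#443: urgent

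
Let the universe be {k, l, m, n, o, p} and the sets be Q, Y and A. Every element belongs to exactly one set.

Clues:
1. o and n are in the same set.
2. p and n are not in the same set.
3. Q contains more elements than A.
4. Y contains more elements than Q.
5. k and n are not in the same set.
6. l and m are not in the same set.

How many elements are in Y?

3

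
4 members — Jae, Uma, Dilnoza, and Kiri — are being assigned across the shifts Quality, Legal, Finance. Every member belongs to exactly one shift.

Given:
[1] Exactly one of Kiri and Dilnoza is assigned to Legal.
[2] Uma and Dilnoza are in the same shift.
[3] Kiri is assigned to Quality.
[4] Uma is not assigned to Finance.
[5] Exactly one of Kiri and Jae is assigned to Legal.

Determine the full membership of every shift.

Quality = {Kiri}; Legal = {Dilnoza, Jae, Uma}; Finance = {}

From (3): Kiri ∈ Quality.
From (4): Uma ∉ Finance.
(1) (exactly one): Dilnoza ∈ Legal.
(2): Uma matches Dilnoza: Uma ∉ Quality.
(2): Uma matches Dilnoza: Uma ∈ Legal.
(5) (exactly one): Jae ∈ Legal.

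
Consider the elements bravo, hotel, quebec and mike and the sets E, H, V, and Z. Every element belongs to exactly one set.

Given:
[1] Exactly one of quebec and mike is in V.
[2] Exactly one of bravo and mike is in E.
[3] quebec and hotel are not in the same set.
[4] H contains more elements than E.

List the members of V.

V = {quebec}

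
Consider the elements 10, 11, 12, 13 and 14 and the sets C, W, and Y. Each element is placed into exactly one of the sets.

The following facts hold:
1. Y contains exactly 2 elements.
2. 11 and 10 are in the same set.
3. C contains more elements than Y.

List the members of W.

W = {}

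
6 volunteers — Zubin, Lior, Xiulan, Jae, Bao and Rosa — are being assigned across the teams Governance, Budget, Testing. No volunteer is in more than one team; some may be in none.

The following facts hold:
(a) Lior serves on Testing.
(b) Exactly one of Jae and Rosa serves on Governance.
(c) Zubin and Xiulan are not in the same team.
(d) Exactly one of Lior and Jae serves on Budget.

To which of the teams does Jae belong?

Jae: Budget

From (a): Lior ∈ Testing.
(d) (exactly one): Jae ∈ Budget.
(b) (exactly one): Rosa ∈ Governance.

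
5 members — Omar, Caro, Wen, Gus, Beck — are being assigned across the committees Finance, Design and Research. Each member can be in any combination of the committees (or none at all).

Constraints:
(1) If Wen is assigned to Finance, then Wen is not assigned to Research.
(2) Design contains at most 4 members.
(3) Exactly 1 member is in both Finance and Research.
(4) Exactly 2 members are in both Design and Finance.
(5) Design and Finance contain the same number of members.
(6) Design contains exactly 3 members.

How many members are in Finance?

3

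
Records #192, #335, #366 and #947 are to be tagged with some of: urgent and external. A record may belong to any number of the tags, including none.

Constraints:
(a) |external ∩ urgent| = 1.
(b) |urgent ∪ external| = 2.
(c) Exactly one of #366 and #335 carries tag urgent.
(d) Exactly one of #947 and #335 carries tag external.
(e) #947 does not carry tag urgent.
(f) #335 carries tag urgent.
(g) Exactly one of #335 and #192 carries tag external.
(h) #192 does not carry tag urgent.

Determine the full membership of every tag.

urgent = {#335}; external = {#335, #366}

From (e): #947 ∉ urgent.
From (f): #335 ∈ urgent.
From (h): #192 ∉ urgent.
(c) (exactly one): #366 ∉ urgent.
Suppose #192 ∈ external: no assignment then satisfies all the clues, so #192 ∉ external.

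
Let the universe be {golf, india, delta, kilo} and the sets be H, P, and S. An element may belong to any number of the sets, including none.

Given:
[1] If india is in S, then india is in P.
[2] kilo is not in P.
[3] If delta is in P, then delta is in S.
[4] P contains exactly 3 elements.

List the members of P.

P = {delta, golf, india}

From (2): kilo ∉ P.
(4): only 3 candidates remain for P, so all are in.
(3): delta ∈ S.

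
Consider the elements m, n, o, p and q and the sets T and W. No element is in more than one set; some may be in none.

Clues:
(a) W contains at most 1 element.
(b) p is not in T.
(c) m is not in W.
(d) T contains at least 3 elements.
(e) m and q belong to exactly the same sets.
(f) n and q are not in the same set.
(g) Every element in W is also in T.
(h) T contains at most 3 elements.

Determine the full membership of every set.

T = {m, o, q}; W = {}

From (b): p ∉ T.
From (c): m ∉ W.
(e): q matches m: q ∉ W.
(g) contrapositive: p ∉ W.
Suppose m ∉ T: no assignment then satisfies all the clues, so m ∈ T.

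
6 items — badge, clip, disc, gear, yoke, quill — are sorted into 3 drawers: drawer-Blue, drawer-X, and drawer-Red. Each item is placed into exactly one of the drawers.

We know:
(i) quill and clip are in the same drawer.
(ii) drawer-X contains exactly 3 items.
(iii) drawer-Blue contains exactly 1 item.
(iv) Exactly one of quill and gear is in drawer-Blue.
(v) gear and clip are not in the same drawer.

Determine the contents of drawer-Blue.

drawer-Blue = {gear}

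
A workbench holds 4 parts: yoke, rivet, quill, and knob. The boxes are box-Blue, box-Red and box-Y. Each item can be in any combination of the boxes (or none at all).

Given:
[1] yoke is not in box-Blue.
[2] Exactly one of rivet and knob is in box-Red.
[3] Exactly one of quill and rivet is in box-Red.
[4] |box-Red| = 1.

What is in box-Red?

box-Red = {rivet}

From (1): yoke ∉ box-Blue.
Suppose yoke ∈ box-Red: no assignment then satisfies all the clues, so yoke ∉ box-Red.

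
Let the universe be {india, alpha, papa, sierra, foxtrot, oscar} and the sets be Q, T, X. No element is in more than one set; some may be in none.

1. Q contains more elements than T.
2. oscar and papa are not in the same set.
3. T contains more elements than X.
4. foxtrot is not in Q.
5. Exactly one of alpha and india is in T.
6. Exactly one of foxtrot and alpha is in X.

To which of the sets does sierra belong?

sierra: Q

From (4): foxtrot ∉ Q.
Suppose sierra ∉ Q: no assignment then satisfies all the clues, so sierra ∈ Q.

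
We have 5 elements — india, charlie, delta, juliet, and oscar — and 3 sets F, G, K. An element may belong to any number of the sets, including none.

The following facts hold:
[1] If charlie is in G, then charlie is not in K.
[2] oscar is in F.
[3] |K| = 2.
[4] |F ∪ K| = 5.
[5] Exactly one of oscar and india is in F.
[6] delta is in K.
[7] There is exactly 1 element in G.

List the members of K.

K = {delta, india}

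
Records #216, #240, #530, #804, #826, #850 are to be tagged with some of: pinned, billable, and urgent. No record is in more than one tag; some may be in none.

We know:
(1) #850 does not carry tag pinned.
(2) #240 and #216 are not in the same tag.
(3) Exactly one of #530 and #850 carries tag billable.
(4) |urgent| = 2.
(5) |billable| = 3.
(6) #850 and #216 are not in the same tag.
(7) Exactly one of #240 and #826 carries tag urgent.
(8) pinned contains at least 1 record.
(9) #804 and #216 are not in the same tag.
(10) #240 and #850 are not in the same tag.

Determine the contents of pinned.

From (1): #850 ∉ pinned.
Suppose #216 ∉ pinned: no assignment then satisfies all the clues, so #216 ∈ pinned.

pinned = {#216}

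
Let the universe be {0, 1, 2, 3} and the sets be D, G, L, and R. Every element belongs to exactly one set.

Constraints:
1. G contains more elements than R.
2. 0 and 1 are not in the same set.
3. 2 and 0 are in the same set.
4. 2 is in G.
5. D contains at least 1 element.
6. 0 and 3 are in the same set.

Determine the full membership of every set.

From (4): 2 ∈ G.
(3): 0 matches 2: 0 ∉ D.
(3): 0 matches 2: 0 ∈ G.
(6): 3 matches 0: 3 ∉ D.
(6): 3 matches 0: 3 ∈ G.
(2): 1 ∉ G.
(5): only 1 candidates remain for D, so all are in.

D = {1}; G = {0, 2, 3}; L = {}; R = {}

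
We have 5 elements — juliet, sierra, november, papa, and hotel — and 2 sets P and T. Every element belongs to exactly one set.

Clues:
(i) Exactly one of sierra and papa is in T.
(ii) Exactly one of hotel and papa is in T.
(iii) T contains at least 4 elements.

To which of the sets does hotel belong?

hotel: T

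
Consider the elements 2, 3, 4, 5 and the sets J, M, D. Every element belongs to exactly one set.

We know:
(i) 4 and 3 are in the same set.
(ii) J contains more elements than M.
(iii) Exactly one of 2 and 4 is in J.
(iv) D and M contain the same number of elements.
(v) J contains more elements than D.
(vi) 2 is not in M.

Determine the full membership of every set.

J = {3, 4}; M = {5}; D = {2}

From (vi): 2 ∉ M.
Suppose 2 ∈ J: no assignment then satisfies all the clues, so 2 ∉ J.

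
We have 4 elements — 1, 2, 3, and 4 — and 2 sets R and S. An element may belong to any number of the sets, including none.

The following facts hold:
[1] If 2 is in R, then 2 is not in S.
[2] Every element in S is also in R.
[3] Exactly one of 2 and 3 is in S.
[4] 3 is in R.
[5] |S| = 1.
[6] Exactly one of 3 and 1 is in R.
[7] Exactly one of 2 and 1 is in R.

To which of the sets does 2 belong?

From (4): 3 ∈ R.
(6) (exactly one): 1 ∉ R.
(7) (exactly one): 2 ∈ R.
(1): 2 ∉ S.
(2) contrapositive: 1 ∉ S.
(3) (exactly one): 3 ∈ S.
(5): S already has 1, so the rest are out.

2: R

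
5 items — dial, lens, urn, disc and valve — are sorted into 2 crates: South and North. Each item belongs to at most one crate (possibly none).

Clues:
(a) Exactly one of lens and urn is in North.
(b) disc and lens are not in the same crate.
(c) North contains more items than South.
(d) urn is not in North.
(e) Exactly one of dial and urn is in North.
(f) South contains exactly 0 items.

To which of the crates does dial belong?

From (d): urn ∉ North.
(a) (exactly one): lens ∈ North.
(b): disc ∉ North.
(e) (exactly one): dial ∈ North.
(f): South already has 0, so the rest are out.

dial: North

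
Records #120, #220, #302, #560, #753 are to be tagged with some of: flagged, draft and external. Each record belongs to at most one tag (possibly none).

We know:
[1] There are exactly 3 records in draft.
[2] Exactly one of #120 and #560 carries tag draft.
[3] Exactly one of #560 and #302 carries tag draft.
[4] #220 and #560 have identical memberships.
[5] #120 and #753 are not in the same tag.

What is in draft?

draft = {#220, #560, #753}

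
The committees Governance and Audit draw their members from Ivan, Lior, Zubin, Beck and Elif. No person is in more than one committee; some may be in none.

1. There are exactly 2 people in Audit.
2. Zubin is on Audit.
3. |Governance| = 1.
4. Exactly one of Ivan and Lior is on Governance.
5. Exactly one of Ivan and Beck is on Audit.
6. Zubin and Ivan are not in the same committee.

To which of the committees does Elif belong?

From (2): Zubin ∈ Audit.
(6): Ivan ∉ Audit.
(5) (exactly one): Beck ∈ Audit.
(1): Audit already has 2, so the rest are out.
Suppose Elif ∈ Governance: no assignment then satisfies all the clues, so Elif ∉ Governance.

Elif: none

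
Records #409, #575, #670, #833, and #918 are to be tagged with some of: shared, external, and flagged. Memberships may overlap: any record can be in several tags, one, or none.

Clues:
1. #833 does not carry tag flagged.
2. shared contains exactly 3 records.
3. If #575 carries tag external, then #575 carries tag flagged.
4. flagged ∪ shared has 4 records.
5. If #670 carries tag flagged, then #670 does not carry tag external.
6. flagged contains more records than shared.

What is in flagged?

flagged = {#409, #575, #670, #918}

From (1): #833 ∉ flagged.
Suppose #409 ∉ flagged: no assignment then satisfies all the clues, so #409 ∈ flagged.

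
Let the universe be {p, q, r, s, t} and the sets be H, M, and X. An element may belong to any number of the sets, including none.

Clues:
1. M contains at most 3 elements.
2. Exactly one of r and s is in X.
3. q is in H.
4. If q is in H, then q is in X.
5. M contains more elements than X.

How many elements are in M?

3

From (3): q ∈ H.
(4): q ∈ X.
Suppose p ∈ X: no assignment then satisfies all the clues, so p ∉ X.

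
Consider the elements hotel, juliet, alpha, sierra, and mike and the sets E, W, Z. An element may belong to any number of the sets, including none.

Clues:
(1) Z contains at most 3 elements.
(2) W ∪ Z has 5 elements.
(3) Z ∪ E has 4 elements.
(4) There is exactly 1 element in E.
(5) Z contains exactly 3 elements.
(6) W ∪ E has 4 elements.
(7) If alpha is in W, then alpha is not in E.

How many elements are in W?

4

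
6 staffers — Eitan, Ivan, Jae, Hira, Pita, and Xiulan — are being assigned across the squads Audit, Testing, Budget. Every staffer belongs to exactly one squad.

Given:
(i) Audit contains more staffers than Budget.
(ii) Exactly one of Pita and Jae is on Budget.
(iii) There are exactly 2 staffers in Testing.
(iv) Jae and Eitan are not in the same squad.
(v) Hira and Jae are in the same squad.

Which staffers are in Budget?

Budget = {Pita}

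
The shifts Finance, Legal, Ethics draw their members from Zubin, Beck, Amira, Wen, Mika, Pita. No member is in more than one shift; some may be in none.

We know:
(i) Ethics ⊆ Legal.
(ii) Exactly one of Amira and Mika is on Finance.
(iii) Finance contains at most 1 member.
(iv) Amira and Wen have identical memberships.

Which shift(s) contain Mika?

Mika: Finance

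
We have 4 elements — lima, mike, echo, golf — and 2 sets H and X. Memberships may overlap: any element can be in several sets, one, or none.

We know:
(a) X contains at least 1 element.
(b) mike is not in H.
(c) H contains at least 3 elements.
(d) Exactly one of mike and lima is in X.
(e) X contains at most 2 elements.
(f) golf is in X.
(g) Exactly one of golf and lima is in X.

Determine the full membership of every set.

H = {echo, golf, lima}; X = {golf, mike}

From (b): mike ∉ H.
From (f): golf ∈ X.
(c): only 3 candidates remain for H, so all are in.
(g) (exactly one): lima ∉ X.
(d) (exactly one): mike ∈ X.
(e): X already has 2, so the rest are out.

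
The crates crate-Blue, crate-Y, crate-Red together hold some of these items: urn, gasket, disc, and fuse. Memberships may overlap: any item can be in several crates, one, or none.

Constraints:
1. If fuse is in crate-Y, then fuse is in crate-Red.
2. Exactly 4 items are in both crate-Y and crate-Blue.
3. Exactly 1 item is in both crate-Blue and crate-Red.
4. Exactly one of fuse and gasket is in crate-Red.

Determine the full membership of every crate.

crate-Blue = {disc, fuse, gasket, urn}; crate-Y = {disc, fuse, gasket, urn}; crate-Red = {fuse}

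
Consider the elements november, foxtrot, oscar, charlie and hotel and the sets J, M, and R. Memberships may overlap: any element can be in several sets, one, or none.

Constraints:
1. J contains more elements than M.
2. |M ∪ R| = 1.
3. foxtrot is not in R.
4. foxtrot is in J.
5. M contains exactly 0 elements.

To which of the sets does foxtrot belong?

From (3): foxtrot ∉ R.
From (4): foxtrot ∈ J.
(5): M already has 0, so the rest are out.

foxtrot: J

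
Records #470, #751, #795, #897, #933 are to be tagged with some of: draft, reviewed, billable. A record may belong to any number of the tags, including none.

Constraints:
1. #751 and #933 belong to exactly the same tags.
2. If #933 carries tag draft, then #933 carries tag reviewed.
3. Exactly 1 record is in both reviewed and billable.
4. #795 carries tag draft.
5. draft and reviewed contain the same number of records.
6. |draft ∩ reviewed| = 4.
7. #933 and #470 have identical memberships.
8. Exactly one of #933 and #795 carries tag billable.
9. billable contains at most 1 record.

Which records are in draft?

draft = {#470, #751, #795, #933}

From (4): #795 ∈ draft.
Suppose #470 ∉ draft: no assignment then satisfies all the clues, so #470 ∈ draft.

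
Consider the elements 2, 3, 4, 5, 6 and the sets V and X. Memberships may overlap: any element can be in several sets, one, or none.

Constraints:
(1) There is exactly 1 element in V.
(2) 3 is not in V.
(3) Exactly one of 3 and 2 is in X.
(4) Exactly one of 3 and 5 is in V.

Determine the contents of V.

From (2): 3 ∉ V.
(4) (exactly one): 5 ∈ V.
(1): V already has 1, so the rest are out.

V = {5}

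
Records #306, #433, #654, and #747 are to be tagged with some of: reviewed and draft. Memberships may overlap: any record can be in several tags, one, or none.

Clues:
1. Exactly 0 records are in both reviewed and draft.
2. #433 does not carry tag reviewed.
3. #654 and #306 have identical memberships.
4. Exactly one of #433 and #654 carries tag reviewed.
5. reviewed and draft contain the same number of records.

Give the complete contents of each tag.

reviewed = {#306, #654}; draft = {#433, #747}

From (2): #433 ∉ reviewed.
(4) (exactly one): #654 ∈ reviewed.
(3): #306 matches #654: #306 ∈ reviewed.
Suppose #306 ∈ draft: no assignment then satisfies all the clues, so #306 ∉ draft.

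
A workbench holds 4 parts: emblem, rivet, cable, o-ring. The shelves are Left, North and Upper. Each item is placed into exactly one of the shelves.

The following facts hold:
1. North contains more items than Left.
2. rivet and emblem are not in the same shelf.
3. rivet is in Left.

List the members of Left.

Left = {rivet}

From (3): rivet ∈ Left.
(2): emblem ∉ Left.
Suppose cable ∈ Left: no assignment then satisfies all the clues, so cable ∉ Left.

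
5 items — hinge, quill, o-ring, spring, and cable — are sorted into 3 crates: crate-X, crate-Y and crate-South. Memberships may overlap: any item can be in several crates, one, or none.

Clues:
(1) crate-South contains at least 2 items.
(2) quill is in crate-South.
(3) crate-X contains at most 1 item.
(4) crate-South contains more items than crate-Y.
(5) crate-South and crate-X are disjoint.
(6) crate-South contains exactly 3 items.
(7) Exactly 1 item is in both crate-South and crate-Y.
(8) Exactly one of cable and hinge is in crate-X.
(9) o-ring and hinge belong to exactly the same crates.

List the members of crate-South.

crate-South = {hinge, o-ring, quill}

From (2): quill ∈ crate-South.
(5) (disjoint): quill ∉ crate-X.
Suppose hinge ∉ crate-South: no assignment then satisfies all the clues, so hinge ∈ crate-South.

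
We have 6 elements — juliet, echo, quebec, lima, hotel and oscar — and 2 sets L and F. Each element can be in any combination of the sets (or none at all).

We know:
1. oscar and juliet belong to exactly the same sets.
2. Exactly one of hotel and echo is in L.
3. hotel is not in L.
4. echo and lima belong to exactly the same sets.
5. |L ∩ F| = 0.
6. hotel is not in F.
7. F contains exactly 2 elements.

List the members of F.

F = {juliet, oscar}

From (3): hotel ∉ L.
From (6): hotel ∉ F.
(2) (exactly one): echo ∈ L.
(4): lima matches echo: lima ∈ L.
Suppose juliet ∉ F: no assignment then satisfies all the clues, so juliet ∈ F.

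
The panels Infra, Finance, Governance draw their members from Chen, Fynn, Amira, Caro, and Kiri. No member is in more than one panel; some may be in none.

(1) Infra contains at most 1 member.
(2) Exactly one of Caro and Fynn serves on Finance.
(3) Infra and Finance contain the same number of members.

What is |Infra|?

1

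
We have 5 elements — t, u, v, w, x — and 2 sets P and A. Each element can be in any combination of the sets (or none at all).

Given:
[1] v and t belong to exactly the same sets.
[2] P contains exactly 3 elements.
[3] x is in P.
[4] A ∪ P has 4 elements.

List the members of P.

P = {t, v, x}

From (3): x ∈ P.
Suppose t ∉ P: no assignment then satisfies all the clues, so t ∈ P.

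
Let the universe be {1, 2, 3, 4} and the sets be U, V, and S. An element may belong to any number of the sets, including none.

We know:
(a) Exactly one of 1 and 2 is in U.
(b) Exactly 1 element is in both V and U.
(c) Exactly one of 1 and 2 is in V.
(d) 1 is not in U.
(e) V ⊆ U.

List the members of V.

V = {2}

From (d): 1 ∉ U.
(a) (exactly one): 2 ∈ U.
(e) contrapositive: 1 ∉ V.
(c) (exactly one): 2 ∈ V.
Suppose 3 ∈ V: no assignment then satisfies all the clues, so 3 ∉ V.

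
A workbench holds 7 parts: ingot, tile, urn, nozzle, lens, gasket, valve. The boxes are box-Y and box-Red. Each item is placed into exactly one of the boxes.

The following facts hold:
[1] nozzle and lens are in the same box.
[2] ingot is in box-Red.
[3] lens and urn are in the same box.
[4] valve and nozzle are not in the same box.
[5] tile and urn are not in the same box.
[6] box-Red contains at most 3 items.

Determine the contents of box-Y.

box-Y = {gasket, lens, nozzle, urn}

From (2): ingot ∈ box-Red.
Suppose tile ∈ box-Y: no assignment then satisfies all the clues, so tile ∉ box-Y.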